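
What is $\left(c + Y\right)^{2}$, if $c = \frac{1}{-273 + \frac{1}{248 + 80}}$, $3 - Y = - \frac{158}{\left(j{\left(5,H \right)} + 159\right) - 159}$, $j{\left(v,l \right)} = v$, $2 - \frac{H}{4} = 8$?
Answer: $\frac{239918383511401}{200448721225} \approx 1196.9$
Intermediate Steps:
$H = -24$ ($H = 8 - 32 = -24$)
$Y = \frac{173}{5}$ ($Y = 3 - - \frac{158}{\left(5 + 159\right) - 159} = 3 - - \frac{158}{164 - 159} = 3 - - \frac{158}{5} = 3 + \frac{158}{5} = \frac{173}{5} \approx 34.6$)
$c = - \frac{328}{89543}$ ($c = \frac{1}{-273 + \frac{1}{328}} = \frac{1}{- \frac{89543}{328}} = - \frac{328}{89543} \approx -0.003663$)
$\left(c + Y\right)^{2} = \left(- \frac{328}{89543} + \frac{173}{5}\right)^{2} = \left(\frac{15489299}{447715}\right)^{2} = \frac{239918383511401}{200448721225}$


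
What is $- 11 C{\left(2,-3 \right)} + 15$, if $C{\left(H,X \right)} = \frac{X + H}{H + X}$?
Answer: $4$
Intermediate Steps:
$C{\left(H,X \right)} = 1$ ($C{\left(H,X \right)} = \frac{H + X}{H + X} = 1$)
$- 11 C{\left(2,-3 \right)} + 15 = \left(-11\right) 1 + 15 = -11 + 15 = 4$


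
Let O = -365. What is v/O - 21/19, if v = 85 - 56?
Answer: -8216/6935 ≈ -1.1847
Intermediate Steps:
v = 29
v/O - 21/19 = 29/(-365) - 21/19 = 29*(-1/365) - 21*1/19 = -29/365 - 21/19 = -8216/6935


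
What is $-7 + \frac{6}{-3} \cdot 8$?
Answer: $-23$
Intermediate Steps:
$-7 + \frac{6}{-3} \cdot 8 = -7 + 6 \left(- \frac{1}{3}\right) 8 = -7 - 16 = -23$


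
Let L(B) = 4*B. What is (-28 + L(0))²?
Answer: 784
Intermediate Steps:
(-28 + L(0))² = (-28 + 4*0)² = (-28 + 0)² = (-28)² = 784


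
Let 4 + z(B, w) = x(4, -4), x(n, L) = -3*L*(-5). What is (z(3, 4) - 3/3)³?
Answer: -274625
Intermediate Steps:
x(n, L) = 15*L
z(B, w) = -64 (z(B, w) = -4 + 15*(-4) = -4 - 60 = -64)
(z(3, 4) - 3/3)³ = (-64 - 3/3)³ = (-64 - 1*1)³ = (-64 - 1)³ = (-65)³ = -274625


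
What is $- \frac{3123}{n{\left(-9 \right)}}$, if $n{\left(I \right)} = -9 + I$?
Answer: $\frac{347}{2} \approx 173.5$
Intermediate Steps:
$- \frac{3123}{n{\left(-9 \right)}} = - \frac{3123}{-9 - 9} = - \frac{3123}{-18} = \left(-3123\right) \left(- \frac{1}{18}\right) = \frac{347}{2}$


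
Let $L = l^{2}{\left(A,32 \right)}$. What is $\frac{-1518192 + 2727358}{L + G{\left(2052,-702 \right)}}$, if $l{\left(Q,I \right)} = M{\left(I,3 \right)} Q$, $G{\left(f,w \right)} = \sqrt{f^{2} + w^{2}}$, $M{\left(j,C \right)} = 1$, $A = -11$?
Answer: $- \frac{146309086}{4688867} + \frac{65294964 \sqrt{1613}}{4688867} \approx 528.08$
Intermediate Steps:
$l{\left(Q,I \right)} = Q$ ($l{\left(Q,I \right)} = 1 Q = Q$)
$L = 121$ ($L = \left(-11\right)^{2} = 121$)
$\frac{-1518192 + 2727358}{L + G{\left(2052,-702 \right)}} = \frac{-1518192 + 2727358}{121 + \sqrt{2052^{2} + \left(-702\right)^{2}}} = \frac{1209166}{121 + \sqrt{4210704 + 492804}} = \frac{1209166}{121 + \sqrt{4703508}} = \frac{1209166}{121 + 54 \sqrt{1613}}$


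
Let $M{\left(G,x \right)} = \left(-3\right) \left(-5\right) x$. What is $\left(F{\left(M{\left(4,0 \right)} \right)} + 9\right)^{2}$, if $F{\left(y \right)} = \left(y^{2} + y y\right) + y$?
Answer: $81$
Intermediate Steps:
$M{\left(G,x \right)} = 15 x$
$F{\left(y \right)} = y + 2 y^{2}$ ($F{\left(y \right)} = \left(y^{2} + y^{2}\right) + y = 2 y^{2} + y = y + 2 y^{2}$)
$\left(F{\left(M{\left(4,0 \right)} \right)} + 9\right)^{2} = \left(15 \cdot 0 \left(1 + 2 \cdot 15 \cdot 0\right) + 9\right)^{2} = \left(0 \left(1 + 2 \cdot 0\right) + 9\right)^{2} = \left(0 \left(1 + 0\right) + 9\right)^{2} = \left(0 \cdot 1 + 9\right)^{2} = \left(0 + 9\right)^{2} = 9^{2} = 81$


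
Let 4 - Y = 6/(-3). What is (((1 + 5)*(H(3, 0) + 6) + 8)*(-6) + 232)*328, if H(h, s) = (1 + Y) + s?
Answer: -93152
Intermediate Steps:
Y = 6 (Y = 4 - 6/(-3) = 4 - 6*(-1)/3 = 4 - 1*(-2) = 4 + 2 = 6)
H(h, s) = 7 + s (H(h, s) = (1 + 6) + s = 7 + s)
(((1 + 5)*(H(3, 0) + 6) + 8)*(-6) + 232)*328 = (((1 + 5)*((7 + 0) + 6) + 8)*(-6) + 232)*328 = ((6*(7 + 6) + 8)*(-6) + 232)*328 = ((6*13 + 8)*(-6) + 232)*328 = ((78 + 8)*(-6) + 232)*328 = (86*(-6) + 232)*328 = (-516 + 232)*328 = -284*328 = -93152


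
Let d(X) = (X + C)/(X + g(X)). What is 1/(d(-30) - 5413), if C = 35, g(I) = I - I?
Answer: -6/32479 ≈ -0.00018473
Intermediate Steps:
g(I) = 0
d(X) = (35 + X)/X (d(X) = (X + 35)/(X + 0) = (35 + X)/X)
1/(d(-30) - 5413) = 1/((35 - 30)/(-30) - 5413) = 1/(-1/30*5 - 5413) = 1/(-⅙ - 5413) = 1/(-32479/6) = -6/32479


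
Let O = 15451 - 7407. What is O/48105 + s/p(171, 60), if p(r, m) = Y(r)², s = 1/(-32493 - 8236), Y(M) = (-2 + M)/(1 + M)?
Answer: 9355848096316/55958668913745 ≈ 0.16719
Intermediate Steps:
O = 8044
Y(M) = (-2 + M)/(1 + M)
s = -1/40729 (s = 1/(-40729) = -1/40729 ≈ -2.4553e-5)
p(r, m) = (-2 + r)²/(1 + r)² (p(r, m) = ((-2 + r)/(1 + r))² = (-2 + r)²/(1 + r)²)
O/48105 + s/p(171, 60) = 8044/48105 - (1 + 171)²/(-2 + 171)²/40729 = 8044*(1/48105) - 1/(40729*(169²/172²)) = 8044/48105 - 1/(40729*((1/29584)*28561)) = 8044/48105 - 1/(40729*28561/29584) = 8044/48105 - 1/40729*29584/28561 = 8044/48105 - 29584/1163260969 = 9355848096316/55958668913745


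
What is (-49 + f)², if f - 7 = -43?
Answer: 7225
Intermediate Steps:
f = -36 (f = 7 - 43 = -36)
(-49 + f)² = (-49 - 36)² = (-85)² = 7225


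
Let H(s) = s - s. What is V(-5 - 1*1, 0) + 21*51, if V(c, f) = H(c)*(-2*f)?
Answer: 1071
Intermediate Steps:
H(s) = 0
V(c, f) = 0 (V(c, f) = 0*(-2*f) = 0)
V(-5 - 1*1, 0) + 21*51 = 0 + 21*51 = 0 + 1071 = 1071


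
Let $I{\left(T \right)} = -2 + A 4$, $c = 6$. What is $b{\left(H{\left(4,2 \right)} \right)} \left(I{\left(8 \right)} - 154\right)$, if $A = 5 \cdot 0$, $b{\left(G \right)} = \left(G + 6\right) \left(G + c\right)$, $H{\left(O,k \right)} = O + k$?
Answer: $-22464$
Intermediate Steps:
$b{\left(G \right)} = \left(6 + G\right)^{2}$ ($b{\left(G \right)} = \left(G + 6\right) \left(G + 6\right) = \left(6 + G\right) \left(6 + G\right) = \left(6 + G\right)^{2}$)
$A = 0$
$I{\left(T \right)} = -2$ ($I{\left(T \right)} = -2 + 0 \cdot 4 = -2 + 0 = -2$)
$b{\left(H{\left(4,2 \right)} \right)} \left(I{\left(8 \right)} - 154\right) = \left(36 + \left(4 + 2\right)^{2} + 12 \left(4 + 2\right)\right) \left(-2 - 154\right) = \left(36 + 6^{2} + 12 \cdot 6\right) \left(-156\right) = \left(36 + 36 + 72\right) \left(-156\right) = 144 \left(-156\right) = -22464$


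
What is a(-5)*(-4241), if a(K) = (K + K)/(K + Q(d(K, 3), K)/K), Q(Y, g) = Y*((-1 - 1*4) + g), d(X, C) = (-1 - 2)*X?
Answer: 8482/5 ≈ 1696.4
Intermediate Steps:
d(X, C) = -3*X
Q(Y, g) = Y*(-5 + g) (Q(Y, g) = Y*((-1 - 4) + g) = Y*(-5 + g))
a(K) = 2*K/(15 - 2*K) (a(K) = (K + K)/(K + ((-3*K)*(-5 + K))/K) = (2*K)/(K + (-3*K*(-5 + K))/K) = (2*K)/(K + (15 - 3*K)) = (2*K)/(15 - 2*K) = 2*K/(15 - 2*K))
a(-5)*(-4241) = (2*(-5)/(15 - 2*(-5)))*(-4241) = (2*(-5)/(15 + 10))*(-4241) = (2*(-5)/25)*(-4241) = (2*(-5)*(1/25))*(-4241) = -⅖*(-4241) = 8482/5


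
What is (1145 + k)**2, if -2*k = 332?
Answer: 958441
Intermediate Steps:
k = -166 (k = -1/2*332 = -166)
(1145 + k)**2 = (1145 - 166)**2 = 979**2 = 958441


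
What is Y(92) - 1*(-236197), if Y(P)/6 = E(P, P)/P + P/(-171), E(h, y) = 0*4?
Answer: 13463045/57 ≈ 2.3619e+5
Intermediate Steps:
E(h, y) = 0
Y(P) = -2*P/57 (Y(P) = 6*(0/P + P/(-171)) = 6*(0 + P*(-1/171)) = 6*(0 - P/171) = 6*(-P/171) = -2*P/57)
Y(92) - 1*(-236197) = -2/57*92 - 1*(-236197) = -184/57 + 236197 = 13463045/57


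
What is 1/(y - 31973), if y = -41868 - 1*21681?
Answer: -1/95522 ≈ -1.0469e-5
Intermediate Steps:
y = -63549 (y = -41868 - 21681 = -63549)
1/(y - 31973) = 1/(-63549 - 31973) = 1/(-95522) = -1/95522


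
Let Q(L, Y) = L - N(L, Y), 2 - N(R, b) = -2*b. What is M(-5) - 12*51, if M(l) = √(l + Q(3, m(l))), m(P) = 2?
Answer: -612 + 2*I*√2 ≈ -612.0 + 2.8284*I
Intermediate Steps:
N(R, b) = 2 + 2*b (N(R, b) = 2 - (-2)*b = 2 + 2*b)
Q(L, Y) = -2 + L - 2*Y (Q(L, Y) = L - (2 + 2*Y) = L + (-2 - 2*Y) = -2 + L - 2*Y)
M(l) = √(-3 + l) (M(l) = √(l + (-2 + 3 - 2*2)) = √(l + (-2 + 3 - 4)) = √(l - 3) = √(-3 + l))
M(-5) - 12*51 = √(-3 - 5) - 12*51 = √(-8) - 612 = 2*I*√2 - 612 = -612 + 2*I*√2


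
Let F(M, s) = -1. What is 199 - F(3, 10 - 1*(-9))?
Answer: 200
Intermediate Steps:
199 - F(3, 10 - 1*(-9)) = 199 - 1*(-1) = 199 + 1 = 200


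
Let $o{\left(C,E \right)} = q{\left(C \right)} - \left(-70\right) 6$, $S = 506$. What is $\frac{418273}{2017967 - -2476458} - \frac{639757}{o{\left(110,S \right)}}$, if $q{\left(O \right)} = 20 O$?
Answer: $- \frac{574848795893}{2355078700} \approx -244.09$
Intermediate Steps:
$o{\left(C,E \right)} = 420 + 20 C$ ($o{\left(C,E \right)} = 20 C - \left(-70\right) 6 = 20 C - -420 = 20 C + 420 = 420 + 20 C$)
$\frac{418273}{2017967 - -2476458} - \frac{639757}{o{\left(110,S \right)}} = \frac{418273}{2017967 - -2476458} - \frac{639757}{420 + 20 \cdot 110} = \frac{418273}{2017967 + 2476458} - \frac{639757}{420 + 2200} = \frac{418273}{4494425} - \frac{639757}{2620} = - \frac{574848795893}{2355078700}$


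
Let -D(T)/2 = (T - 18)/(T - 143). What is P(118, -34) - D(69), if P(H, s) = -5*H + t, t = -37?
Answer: -23250/37 ≈ -628.38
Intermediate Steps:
D(T) = -2*(-18 + T)/(-143 + T) (D(T) = -2*(T - 18)/(T - 143) = -2*(-18 + T)/(-143 + T))
P(H, s) = -37 - 5*H (P(H, s) = -5*H - 37 = -37 - 5*H)
P(118, -34) - D(69) = (-37 - 5*118) - 2*(18 - 1*69)/(-143 + 69) = (-37 - 590) - 2*(18 - 69)/(-74) = -627 - 2*(-1)*(-51)/74 = -627 - 1*51/37 = -627 - 51/37 = -23250/37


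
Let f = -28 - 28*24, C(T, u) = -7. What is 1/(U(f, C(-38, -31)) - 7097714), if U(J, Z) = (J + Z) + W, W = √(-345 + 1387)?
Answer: -7098421/50387580692199 - √1042/50387580692199 ≈ -1.4088e-7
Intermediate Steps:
f = -700 (f = -28 - 672 = -700)
W = √1042 ≈ 32.280
U(J, Z) = J + Z + √1042 (U(J, Z) = (J + Z) + √1042 = J + Z + √1042)
1/(U(f, C(-38, -31)) - 7097714) = 1/((-700 - 7 + √1042) - 7097714) = 1/((-707 + √1042) - 7097714) = 1/(-7098421 + √1042)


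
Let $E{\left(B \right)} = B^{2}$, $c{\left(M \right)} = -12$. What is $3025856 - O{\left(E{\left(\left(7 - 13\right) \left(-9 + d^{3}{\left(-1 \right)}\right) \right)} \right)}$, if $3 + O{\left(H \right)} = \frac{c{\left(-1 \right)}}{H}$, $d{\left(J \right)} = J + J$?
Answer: $\frac{2623419754}{867} \approx 3.0259 \cdot 10^{6}$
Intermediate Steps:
$d{\left(J \right)} = 2 J$
$O{\left(H \right)} = -3 - \frac{12}{H}$
$3025856 - O{\left(E{\left(\left(7 - 13\right) \left(-9 + d^{3}{\left(-1 \right)}\right) \right)} \right)} = 3025856 - \left(-3 - \frac{12}{\left(\left(7 - 13\right) \left(-9 + \left(2 \left(-1\right)\right)^{3}\right)\right)^{2}}\right) = 3025856 - \left(-3 - \frac{12}{\left(- 6 \left(-9 + \left(-2\right)^{3}\right)\right)^{2}}\right) = 3025856 - \left(-3 - \frac{12}{\left(- 6 \left(-9 - 8\right)\right)^{2}}\right) = 3025856 - \left(-3 - \frac{12}{\left(\left(-6\right) \left(-17\right)\right)^{2}}\right) = 3025856 - \left(-3 - \frac{12}{102^{2}}\right) = 3025856 - \left(-3 - \frac{12}{10404}\right) = 3025856 - \left(-3 - \frac{1}{867}\right) = 3025856 - - \frac{2602}{867} = 3025856 + \frac{2602}{867} = \frac{2623419754}{867}$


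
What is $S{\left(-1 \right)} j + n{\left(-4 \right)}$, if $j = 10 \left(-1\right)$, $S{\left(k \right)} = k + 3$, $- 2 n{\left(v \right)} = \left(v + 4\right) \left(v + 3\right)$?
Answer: $-20$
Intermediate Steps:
$n{\left(v \right)} = - \frac{\left(3 + v\right) \left(4 + v\right)}{2}$ ($n{\left(v \right)} = - \frac{\left(v + 4\right) \left(v + 3\right)}{2} = - \frac{\left(4 + v\right) \left(3 + v\right)}{2} = - \frac{\left(3 + v\right) \left(4 + v\right)}{2}$)
$S{\left(k \right)} = 3 + k$
$j = -10$
$S{\left(-1 \right)} j + n{\left(-4 \right)} = \left(3 - 1\right) \left(-10\right) - \left(-8 + 8\right) = 2 \left(-10\right) - 0 = -20 - 0 = -20 + 0 = -20$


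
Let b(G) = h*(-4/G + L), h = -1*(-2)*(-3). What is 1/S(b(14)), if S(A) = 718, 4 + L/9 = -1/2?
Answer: 1/718 ≈ 0.0013928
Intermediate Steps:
h = -6 (h = 2*(-3) = -6)
L = -81/2 (L = -36 + 9*(-1/2) = -36 + 9*(-1*½) = -36 + 9*(-½) = -36 - 9/2 = -81/2 ≈ -40.500)
b(G) = 243 + 24/G (b(G) = -6*(-4/G - 81/2) = -6*(-81/2 - 4/G) = 243 + 24/G)
1/S(b(14)) = 1/718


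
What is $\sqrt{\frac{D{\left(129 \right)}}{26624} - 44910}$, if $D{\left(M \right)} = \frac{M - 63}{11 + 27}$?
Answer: $\frac{i \sqrt{11222688505938}}{15808} \approx 211.92 i$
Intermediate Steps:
$D{\left(M \right)} = - \frac{63}{38} + \frac{M}{38}$ ($D{\left(M \right)} = \frac{-63 + M}{38} = \left(-63 + M\right) \frac{1}{38} = - \frac{63}{38} + \frac{M}{38}$)
$\sqrt{\frac{D{\left(129 \right)}}{26624} - 44910} = \sqrt{\frac{- \frac{63}{38} + \frac{1}{38} \cdot 129}{26624} - 44910} = \sqrt{\left(- \frac{63}{38} + \frac{129}{38}\right) \frac{1}{26624} - 44910} = \sqrt{\frac{33}{19} \cdot \frac{1}{26624} - 44910} = \sqrt{\frac{33}{505856} - 44910} = \sqrt{- \frac{22717992927}{505856}} = \frac{i \sqrt{11222688505938}}{15808}$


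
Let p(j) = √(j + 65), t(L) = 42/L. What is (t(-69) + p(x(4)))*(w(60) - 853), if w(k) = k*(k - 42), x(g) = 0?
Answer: -3178/23 + 227*√65 ≈ 1692.0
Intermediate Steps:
w(k) = k*(-42 + k)
p(j) = √(65 + j)
(t(-69) + p(x(4)))*(w(60) - 853) = (42/(-69) + √(65 + 0))*(60*(-42 + 60) - 853) = (42*(-1/69) + √65)*(60*18 - 853) = (-14/23 + √65)*(1080 - 853) = (-14/23 + √65)*227 = -3178/23 + 227*√65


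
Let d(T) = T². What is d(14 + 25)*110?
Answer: 167310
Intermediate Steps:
d(14 + 25)*110 = (14 + 25)²*110 = 39²*110 = 1521*110 = 167310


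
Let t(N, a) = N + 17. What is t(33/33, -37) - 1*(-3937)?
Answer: 3955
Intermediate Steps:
t(N, a) = 17 + N
t(33/33, -37) - 1*(-3937) = (17 + 33/33) - 1*(-3937) = (17 + 33*(1/33)) + 3937 = (17 + 1) + 3937 = 18 + 3937 = 3955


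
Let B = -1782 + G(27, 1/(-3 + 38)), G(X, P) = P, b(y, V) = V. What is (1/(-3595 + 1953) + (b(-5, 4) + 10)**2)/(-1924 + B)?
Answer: -11264085/212982178 ≈ -0.052887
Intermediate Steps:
B = -62369/35 (B = -1782 + 1/(-3 + 38) = -1782 + 1/35 = -62369/35 ≈ -1782.0)
(1/(-3595 + 1953) + (b(-5, 4) + 10)**2)/(-1924 + B) = (1/(-3595 + 1953) + (4 + 10)**2)/(-1924 - 62369/35) = (1/(-1642) + 14**2)/(-129709/35) = (-1/1642 + 196)*(-35/129709) = (321831/1642)*(-35/129709) = -11264085/212982178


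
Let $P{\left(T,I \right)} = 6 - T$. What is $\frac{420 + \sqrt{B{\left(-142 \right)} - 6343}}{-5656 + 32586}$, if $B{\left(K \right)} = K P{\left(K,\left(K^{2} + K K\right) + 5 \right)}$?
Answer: $\frac{42}{2693} + \frac{i \sqrt{27359}}{26930} \approx 0.015596 + 0.0061421 i$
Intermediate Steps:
$B{\left(K \right)} = K \left(6 - K\right)$
$\frac{420 + \sqrt{B{\left(-142 \right)} - 6343}}{-5656 + 32586} = \frac{420 + \sqrt{- 142 \left(6 - -142\right) - 6343}}{-5656 + 32586} = \frac{420 + \sqrt{- 142 \left(6 + 142\right) - 6343}}{26930} = \left(420 + \sqrt{\left(-142\right) 148 - 6343}\right) \frac{1}{26930} = \left(420 + \sqrt{-21016 - 6343}\right) \frac{1}{26930} = \left(420 + \sqrt{-27359}\right) \frac{1}{26930} = \left(420 + i \sqrt{27359}\right) \frac{1}{26930} = \frac{42}{2693} + \frac{i \sqrt{27359}}{26930}$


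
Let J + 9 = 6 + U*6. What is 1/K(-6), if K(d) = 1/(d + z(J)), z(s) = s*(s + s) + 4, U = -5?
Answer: 2176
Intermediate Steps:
J = -33 (J = -9 + (6 - 5*6) = -9 + (6 - 30) = -9 - 24 = -33)
z(s) = 4 + 2*s² (z(s) = s*(2*s) + 4 = 2*s² + 4 = 4 + 2*s²)
K(d) = 1/(2182 + d) (K(d) = 1/(d + (4 + 2*(-33)²)) = 1/(d + (4 + 2*1089)) = 1/(d + (4 + 2178)) = 1/(d + 2182) = 1/(2182 + d))
1/K(-6) = 1/(1/(2182 - 6)) = 1/(1/2176) = 2176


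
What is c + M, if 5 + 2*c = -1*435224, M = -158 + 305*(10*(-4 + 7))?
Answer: -417245/2 ≈ -2.0862e+5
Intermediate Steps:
M = 8992 (M = -158 + 305*(10*3) = -158 + 305*30 = -158 + 9150 = 8992)
c = -435229/2 (c = -5/2 + (-1*435224)/2 = -5/2 + (1/2)*(-435224) = -5/2 - 217612 = -435229/2 ≈ -2.1761e+5)
c + M = -435229/2 + 8992 = -417245/2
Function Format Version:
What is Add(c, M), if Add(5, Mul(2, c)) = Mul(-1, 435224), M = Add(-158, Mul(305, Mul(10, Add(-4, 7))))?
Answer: Rational(-417245, 2) ≈ -2.0862e+5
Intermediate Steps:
M = 8992 (M = Add(-158, Mul(305, Mul(10, 3))) = Add(-158, Mul(305, 30)) = Add(-158, 9150) = 8992)
c = Rational(-435229, 2) (c = Add(Rational(-5, 2), Mul(Rational(1, 2), Mul(-1, 435224))) = Add(Rational(-5, 2), Mul(Rational(1, 2), -435224)) = Add(Rational(-5, 2), -217612) = Rational(-435229, 2) ≈ -2.1761e+5)
Add(c, M) = Add(Rational(-435229, 2), 8992) = Rational(-417245, 2)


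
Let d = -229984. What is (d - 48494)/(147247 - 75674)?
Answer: -278478/71573 ≈ -3.8908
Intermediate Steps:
(d - 48494)/(147247 - 75674) = (-229984 - 48494)/(147247 - 75674) = -278478/71573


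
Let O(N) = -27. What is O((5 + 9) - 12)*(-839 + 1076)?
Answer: -6399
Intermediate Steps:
O((5 + 9) - 12)*(-839 + 1076) = -27*(-839 + 1076) = -27*237 = -6399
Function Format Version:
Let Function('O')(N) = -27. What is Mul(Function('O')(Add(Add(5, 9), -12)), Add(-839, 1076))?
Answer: -6399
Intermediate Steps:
Mul(Function('O')(Add(Add(5, 9), -12)), Add(-839, 1076)) = Mul(-27, Add(-839, 1076)) = Mul(-27, 237) = -6399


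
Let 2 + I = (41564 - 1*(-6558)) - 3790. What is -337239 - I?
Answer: -381569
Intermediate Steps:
I = 44330 (I = -2 + ((41564 - 1*(-6558)) - 3790) = -2 + ((41564 + 6558) - 3790) = -2 + (48122 - 3790) = -2 + 44332 = 44330)
-337239 - I = -337239 - 1*44330 = -337239 - 44330 = -381569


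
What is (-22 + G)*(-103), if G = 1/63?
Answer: 142655/63 ≈ 2264.4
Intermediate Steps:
G = 1/63 ≈ 0.015873
(-22 + G)*(-103) = (-22 + 1/63)*(-103) = -1385/63*(-103) = 142655/63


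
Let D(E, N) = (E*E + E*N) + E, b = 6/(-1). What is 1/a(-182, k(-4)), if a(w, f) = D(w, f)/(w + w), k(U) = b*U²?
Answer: -2/277 ≈ -0.0072202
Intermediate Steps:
b = -6 (b = 6*(-1) = -6)
D(E, N) = E + E² + E*N (D(E, N) = (E² + E*N) + E = E + E² + E*N)
k(U) = -6*U²
a(w, f) = ½ + f/2 + w/2 (a(w, f) = (w*(1 + w + f))/(w + w) = (w*(1 + f + w))/((2*w)) = (w*(1 + f + w))*(1/(2*w)) = ½ + f/2 + w/2)
1/a(-182, k(-4)) = 1/(½ + (-6*(-4)²)/2 + (½)*(-182)) = 1/(½ + (-6*16)/2 - 91) = 1/(½ + (½)*(-96) - 91) = 1/(½ - 48 - 91) = 1/(-277/2) = -2/277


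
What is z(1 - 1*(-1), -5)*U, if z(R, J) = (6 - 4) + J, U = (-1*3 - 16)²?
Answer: -1083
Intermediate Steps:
U = 361 (U = (-3 - 16)² = (-19)² = 361)
z(R, J) = 2 + J
z(1 - 1*(-1), -5)*U = (2 - 5)*361 = -3*361 = -1083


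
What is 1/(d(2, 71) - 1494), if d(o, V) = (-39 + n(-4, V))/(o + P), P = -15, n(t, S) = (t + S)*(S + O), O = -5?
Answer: -13/23805 ≈ -0.00054610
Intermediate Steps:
n(t, S) = (-5 + S)*(S + t) (n(t, S) = (t + S)*(S - 5) = (S + t)*(-5 + S) = (-5 + S)*(S + t))
d(o, V) = (-19 + V² - 9*V)/(-15 + o) (d(o, V) = (-39 + (V² - 5*V - 5*(-4) + V*(-4)))/(o - 15) = (-39 + (V² - 5*V + 20 - 4*V))/(-15 + o) = (-39 + (20 + V² - 9*V))/(-15 + o) = (-19 + V² - 9*V)/(-15 + o))
1/(d(2, 71) - 1494) = 1/((-19 + 71² - 9*71)/(-15 + 2) - 1494) = 1/((-19 + 5041 - 639)/(-13) - 1494) = 1/(-1/13*4383 - 1494) = 1/(-4383/13 - 1494) = 1/(-23805/13) = -13/23805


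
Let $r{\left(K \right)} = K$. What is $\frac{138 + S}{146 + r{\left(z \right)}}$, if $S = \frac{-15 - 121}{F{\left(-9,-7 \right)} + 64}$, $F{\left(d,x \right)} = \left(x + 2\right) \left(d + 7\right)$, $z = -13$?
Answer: $\frac{5038}{4921} \approx 1.0238$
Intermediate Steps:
$F{\left(d,x \right)} = \left(2 + x\right) \left(7 + d\right)$
$S = - \frac{68}{37}$ ($S = \frac{-15 - 121}{\left(14 + 2 \left(-9\right) + 7 \left(-7\right) - -63\right) + 64} = - \frac{136}{\left(14 - 18 - 49 + 63\right) + 64} = - \frac{136}{10 + 64} = - \frac{136}{74} = \left(-136\right) \frac{1}{74} = - \frac{68}{37} \approx -1.8378$)
$\frac{138 + S}{146 + r{\left(z \right)}} = \frac{138 - \frac{68}{37}}{146 - 13} = \frac{5038}{37 \cdot 133} = \frac{5038}{37} \cdot \frac{1}{133} = \frac{5038}{4921}$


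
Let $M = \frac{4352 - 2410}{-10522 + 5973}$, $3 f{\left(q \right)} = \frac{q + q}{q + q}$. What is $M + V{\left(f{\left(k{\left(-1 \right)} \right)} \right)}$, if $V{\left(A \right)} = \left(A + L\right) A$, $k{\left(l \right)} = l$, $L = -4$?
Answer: $- \frac{67517}{40941} \approx -1.6491$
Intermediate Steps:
$f{\left(q \right)} = \frac{1}{3}$ ($f{\left(q \right)} = \frac{\left(q + q\right) \frac{1}{q + q}}{3} = \frac{2 q \frac{1}{2 q}}{3} = \frac{1}{3} \cdot 1 = \frac{1}{3}$)
$V{\left(A \right)} = A \left(-4 + A\right)$ ($V{\left(A \right)} = \left(A - 4\right) A = \left(-4 + A\right) A = A \left(-4 + A\right)$)
$M = - \frac{1942}{4549}$ ($M = \frac{1942}{-4549} = 1942 \left(- \frac{1}{4549}\right) = - \frac{1942}{4549} \approx -0.42691$)
$M + V{\left(f{\left(k{\left(-1 \right)} \right)} \right)} = - \frac{1942}{4549} + \frac{-4 + \frac{1}{3}}{3} = - \frac{1942}{4549} + \frac{1}{3} \left(- \frac{11}{3}\right) = - \frac{1942}{4549} - \frac{11}{9} = - \frac{67517}{40941}$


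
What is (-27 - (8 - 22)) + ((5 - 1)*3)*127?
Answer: 1511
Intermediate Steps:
(-27 - (8 - 22)) + ((5 - 1)*3)*127 = (-27 - 1*(-14)) + (4*3)*127 = (-27 + 14) + 12*127 = -13 + 1524 = 1511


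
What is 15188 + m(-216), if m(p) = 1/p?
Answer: 3280607/216 ≈ 15188.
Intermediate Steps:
15188 + m(-216) = 15188 + 1/(-216) = 15188 - 1/216 = 3280607/216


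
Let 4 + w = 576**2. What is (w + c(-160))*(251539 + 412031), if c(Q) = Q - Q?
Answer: 220153946040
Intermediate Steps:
c(Q) = 0
w = 331772 (w = -4 + 576**2 = -4 + 331776 = 331772)
(w + c(-160))*(251539 + 412031) = (331772 + 0)*(251539 + 412031) = 331772*663570 = 220153946040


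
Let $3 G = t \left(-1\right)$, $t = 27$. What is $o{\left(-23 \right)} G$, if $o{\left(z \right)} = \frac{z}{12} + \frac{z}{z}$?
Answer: $\frac{33}{4} \approx 8.25$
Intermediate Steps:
$o{\left(z \right)} = 1 + \frac{z}{12}$ ($o{\left(z \right)} = z \frac{1}{12} + 1 = \frac{z}{12} + 1 = 1 + \frac{z}{12}$)
$G = -9$ ($G = \frac{27 \left(-1\right)}{3} = \frac{1}{3} \left(-27\right) = -9$)
$o{\left(-23 \right)} G = \left(1 + \frac{1}{12} \left(-23\right)\right) \left(-9\right) = \left(1 - \frac{23}{12}\right) \left(-9\right) = \left(- \frac{11}{12}\right) \left(-9\right) = \frac{33}{4}$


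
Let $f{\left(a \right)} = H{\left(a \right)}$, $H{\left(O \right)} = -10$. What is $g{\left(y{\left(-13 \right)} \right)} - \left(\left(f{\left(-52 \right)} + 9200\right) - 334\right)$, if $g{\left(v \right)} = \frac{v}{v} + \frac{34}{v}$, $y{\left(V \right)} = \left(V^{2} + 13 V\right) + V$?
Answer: $- \frac{115149}{13} \approx -8857.6$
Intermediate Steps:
$f{\left(a \right)} = -10$
$y{\left(V \right)} = V^{2} + 14 V$
$g{\left(v \right)} = 1 + \frac{34}{v}$
$g{\left(y{\left(-13 \right)} \right)} - \left(\left(f{\left(-52 \right)} + 9200\right) - 334\right) = \frac{34 - 13 \left(14 - 13\right)}{\left(-13\right) \left(14 - 13\right)} - \left(\left(-10 + 9200\right) - 334\right) = \frac{34 - 13}{\left(-13\right) 1} - \left(9190 - 334\right) = \frac{34 - 13}{-13} - 8856 = \left(- \frac{1}{13}\right) 21 - 8856 = - \frac{21}{13} - 8856 = - \frac{115149}{13}$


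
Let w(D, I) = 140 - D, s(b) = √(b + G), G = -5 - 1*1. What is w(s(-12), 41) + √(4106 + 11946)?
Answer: 140 + 2*√4013 - 3*I*√2 ≈ 266.7 - 4.2426*I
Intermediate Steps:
G = -6 (G = -5 - 1 = -6)
s(b) = √(-6 + b) (s(b) = √(b - 6) = √(-6 + b))
w(s(-12), 41) + √(4106 + 11946) = (140 - √(-6 - 12)) + √(4106 + 11946) = (140 - √(-18)) + √16052 = (140 - 3*I*√2) + 2*√4013 = 140 + 2*√4013 - 3*I*√2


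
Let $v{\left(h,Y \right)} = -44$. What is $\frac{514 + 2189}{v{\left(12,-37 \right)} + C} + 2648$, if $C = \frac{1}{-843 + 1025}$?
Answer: $\frac{406090}{157} \approx 2586.6$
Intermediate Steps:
$C = \frac{1}{182} \approx 0.0054945$
$\frac{514 + 2189}{v{\left(12,-37 \right)} + C} + 2648 = \frac{514 + 2189}{-44 + \frac{1}{182}} + 2648 = \frac{2703}{- \frac{8007}{182}} + 2648 = 2703 \left(- \frac{182}{8007}\right) + 2648 = - \frac{9646}{157} + 2648 = \frac{406090}{157}$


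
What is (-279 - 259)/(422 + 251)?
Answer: -538/673 ≈ -0.79941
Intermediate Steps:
(-279 - 259)/(422 + 251) = -538/673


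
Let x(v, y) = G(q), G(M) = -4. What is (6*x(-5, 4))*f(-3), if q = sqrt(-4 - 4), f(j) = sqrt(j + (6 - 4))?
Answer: -24*I ≈ -24.0*I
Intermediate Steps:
f(j) = sqrt(2 + j) (f(j) = sqrt(j + 2) = sqrt(2 + j))
q = 2*I*sqrt(2) (q = sqrt(-8) = 2*I*sqrt(2) ≈ 2.8284*I)
x(v, y) = -4
(6*x(-5, 4))*f(-3) = (6*(-4))*sqrt(2 - 3) = -24*I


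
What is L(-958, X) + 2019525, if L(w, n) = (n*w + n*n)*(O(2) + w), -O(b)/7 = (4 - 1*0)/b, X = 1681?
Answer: -1179313311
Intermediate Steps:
O(b) = -28/b (O(b) = -7*(4 - 1*0)/b = -7*(4 + 0)/b = -28/b)
L(w, n) = (-14 + w)*(n² + n*w) (L(w, n) = (n*w + n*n)*(-28/2 + w) = (n*w + n²)*(-28*½ + w) = (n² + n*w)*(-14 + w) = (-14 + w)*(n² + n*w))
L(-958, X) + 2019525 = 1681*((-958)² - 14*1681 - 14*(-958) + 1681*(-958)) + 2019525 = 1681*(917764 - 23534 + 13412 - 1610398) + 2019525 = 1681*(-702756) + 2019525 = -1181332836 + 2019525 = -1179313311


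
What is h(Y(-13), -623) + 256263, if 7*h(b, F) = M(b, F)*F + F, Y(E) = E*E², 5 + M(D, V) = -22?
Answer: 258577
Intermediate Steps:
M(D, V) = -27 (M(D, V) = -5 - 22 = -27)
Y(E) = E³
h(b, F) = -26*F/7 (h(b, F) = (-27*F + F)/7 = (-26*F)/7 = -26*F/7)
h(Y(-13), -623) + 256263 = -26/7*(-623) + 256263 = 2314 + 256263 = 258577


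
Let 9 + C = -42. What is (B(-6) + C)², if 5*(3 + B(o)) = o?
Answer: 76176/25 ≈ 3047.0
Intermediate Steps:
C = -51 (C = -9 - 42 = -51)
B(o) = -3 + o/5
(B(-6) + C)² = ((-3 + (⅕)*(-6)) - 51)² = ((-3 - 6/5) - 51)² = (-21/5 - 51)² = (-276/5)² = 76176/25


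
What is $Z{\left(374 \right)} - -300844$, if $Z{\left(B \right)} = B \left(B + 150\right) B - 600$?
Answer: $73595268$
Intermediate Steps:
$Z{\left(B \right)} = -600 + B^{2} \left(150 + B\right)$ ($Z{\left(B \right)} = B \left(150 + B\right) B - 600 = B^{2} \left(150 + B\right) - 600 = -600 + B^{2} \left(150 + B\right)$)
$Z{\left(374 \right)} - -300844 = \left(-600 + 374^{3} + 150 \cdot 374^{2}\right) - -300844 = \left(-600 + 52313624 + 150 \cdot 139876\right) + 300844 = \left(-600 + 52313624 + 20981400\right) + 300844 = 73294424 + 300844 = 73595268$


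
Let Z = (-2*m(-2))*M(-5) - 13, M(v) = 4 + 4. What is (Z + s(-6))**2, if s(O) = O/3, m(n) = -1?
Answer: 1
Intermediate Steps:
s(O) = O/3 (s(O) = O*(1/3) = O/3)
M(v) = 8
Z = 3 (Z = -2*(-1)*8 - 13 = 2*8 - 13 = 16 - 13 = 3)
(Z + s(-6))**2 = (3 + (1/3)*(-6))**2 = (3 - 2)**2 = 1**2 = 1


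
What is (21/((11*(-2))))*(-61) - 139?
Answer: -1777/22 ≈ -80.773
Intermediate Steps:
(21/((11*(-2))))*(-61) - 139 = (21/(-22))*(-61) - 139 = (21*(-1/22))*(-61) - 139 = -21/22*(-61) - 139 = 1281/22 - 139 = -1777/22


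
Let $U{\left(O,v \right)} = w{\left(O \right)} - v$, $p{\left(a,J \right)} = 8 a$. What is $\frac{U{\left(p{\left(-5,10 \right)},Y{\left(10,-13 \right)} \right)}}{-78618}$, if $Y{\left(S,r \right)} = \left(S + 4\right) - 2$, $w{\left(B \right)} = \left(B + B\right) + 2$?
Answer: $\frac{15}{13103} \approx 0.0011448$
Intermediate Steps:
$w{\left(B \right)} = 2 + 2 B$ ($w{\left(B \right)} = 2 B + 2 = 2 + 2 B$)
$Y{\left(S,r \right)} = 2 + S$ ($Y{\left(S,r \right)} = \left(4 + S\right) - 2 = 2 + S$)
$U{\left(O,v \right)} = 2 - v + 2 O$ ($U{\left(O,v \right)} = \left(2 + 2 O\right) - v = 2 - v + 2 O$)
$\frac{U{\left(p{\left(-5,10 \right)},Y{\left(10,-13 \right)} \right)}}{-78618} = \frac{2 - \left(2 + 10\right) + 2 \cdot 8 \left(-5\right)}{-78618} = \left(2 - 12 + 2 \left(-40\right)\right) \left(- \frac{1}{78618}\right) = \left(2 - 12 - 80\right) \left(- \frac{1}{78618}\right) = \left(-90\right) \left(- \frac{1}{78618}\right) = \frac{15}{13103}$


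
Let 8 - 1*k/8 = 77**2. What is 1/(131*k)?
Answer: -1/6205208 ≈ -1.6115e-7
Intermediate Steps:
k = -47368 (k = 64 - 8*77**2 = 64 - 8*5929 = 64 - 47432 = -47368)
1/(131*k) = 1/(131*(-47368)) = 1/(-6205208) = -1/6205208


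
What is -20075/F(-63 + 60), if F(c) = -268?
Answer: 20075/268 ≈ 74.907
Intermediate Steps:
-20075/F(-63 + 60) = -20075/(-268) = -20075*(-1/268) = 20075/268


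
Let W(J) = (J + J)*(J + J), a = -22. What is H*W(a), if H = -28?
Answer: -54208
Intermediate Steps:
W(J) = 4*J**2 (W(J) = (2*J)*(2*J) = 4*J**2)
H*W(a) = -112*(-22)**2 = -112*484 = -28*1936 = -54208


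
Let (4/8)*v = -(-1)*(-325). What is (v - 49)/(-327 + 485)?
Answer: -699/158 ≈ -4.4240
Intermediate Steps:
v = -650 (v = 2*(-(-1)*(-325)) = 2*(-1*325) = 2*(-325) = -650)
(v - 49)/(-327 + 485) = (-650 - 49)/(-327 + 485) = -699/158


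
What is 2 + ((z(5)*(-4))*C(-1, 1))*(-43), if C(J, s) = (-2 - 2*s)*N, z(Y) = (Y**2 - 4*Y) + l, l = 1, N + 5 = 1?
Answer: 16514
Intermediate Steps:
N = -4 (N = -5 + 1 = -4)
z(Y) = 1 + Y**2 - 4*Y (z(Y) = (Y**2 - 4*Y) + 1 = 1 + Y**2 - 4*Y)
C(J, s) = 8 + 8*s (C(J, s) = (-2 - 2*s)*(-4) = 8 + 8*s)
2 + ((z(5)*(-4))*C(-1, 1))*(-43) = 2 + (((1 + 5**2 - 4*5)*(-4))*(8 + 8*1))*(-43) = 2 + (((1 + 25 - 20)*(-4))*(8 + 8))*(-43) = 2 + ((6*(-4))*16)*(-43) = 2 - 24*16*(-43) = 2 - 384*(-43) = 2 + 16512 = 16514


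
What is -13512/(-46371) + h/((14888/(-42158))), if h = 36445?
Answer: -11874407236059/115061908 ≈ -1.0320e+5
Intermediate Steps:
-13512/(-46371) + h/((14888/(-42158))) = -13512/(-46371) + 36445/((14888/(-42158))) = -13512*(-1/46371) + 36445/((14888*(-1/42158))) = 4504/15457 + 36445/(-7444/21079) = 4504/15457 + 36445*(-21079/7444) = 4504/15457 - 768224155/7444 = -11874407236059/115061908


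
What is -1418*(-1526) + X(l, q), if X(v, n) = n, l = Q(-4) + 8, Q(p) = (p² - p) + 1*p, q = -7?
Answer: 2163861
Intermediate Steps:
Q(p) = p² (Q(p) = (p² - p) + p = p²)
l = 24 (l = (-4)² + 8 = 16 + 8 = 24)
-1418*(-1526) + X(l, q) = -1418*(-1526) - 7 = 2163868 - 7 = 2163861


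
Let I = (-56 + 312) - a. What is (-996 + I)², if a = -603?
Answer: 18769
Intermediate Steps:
I = 859 (I = (-56 + 312) - 1*(-603) = 256 + 603 = 859)
(-996 + I)² = (-996 + 859)² = (-137)² = 18769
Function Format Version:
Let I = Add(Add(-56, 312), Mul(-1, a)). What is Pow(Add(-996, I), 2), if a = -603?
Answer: 18769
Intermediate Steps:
I = 859 (I = Add(Add(-56, 312), Mul(-1, -603)) = Add(256, 603) = 859)
Pow(Add(-996, I), 2) = Pow(Add(-996, 859), 2) = Pow(-137, 2) = 18769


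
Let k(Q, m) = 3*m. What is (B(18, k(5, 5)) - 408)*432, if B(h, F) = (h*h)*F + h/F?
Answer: 9618912/5 ≈ 1.9238e+6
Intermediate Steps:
B(h, F) = F*h² + h/F (B(h, F) = h²*F + h/F = F*h² + h/F)
(B(18, k(5, 5)) - 408)*432 = (((3*5)*18² + 18/((3*5))) - 408)*432 = ((15*324 + 18/15) - 408)*432 = ((4860 + 18*(1/15)) - 408)*432 = ((4860 + 6/5) - 408)*432 = (24306/5 - 408)*432 = (22266/5)*432 = 9618912/5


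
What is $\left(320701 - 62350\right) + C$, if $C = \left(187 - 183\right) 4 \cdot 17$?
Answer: $258623$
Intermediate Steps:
$C = 272$ ($C = 4 \cdot 68 = 272$)
$\left(320701 - 62350\right) + C = \left(320701 - 62350\right) + 272 = 258351 + 272 = 258623$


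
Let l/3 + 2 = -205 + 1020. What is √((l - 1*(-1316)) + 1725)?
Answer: 2*√1370 ≈ 74.027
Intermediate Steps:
l = 2439 (l = -6 + 3*(-205 + 1020) = -6 + 3*815 = -6 + 2445 = 2439)
√((l - 1*(-1316)) + 1725) = √((2439 - 1*(-1316)) + 1725) = √((2439 + 1316) + 1725) = √(3755 + 1725) = √5480 = 2*√1370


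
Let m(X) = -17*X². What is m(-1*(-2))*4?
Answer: -272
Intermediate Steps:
m(-1*(-2))*4 = -17*(-1*(-2))²*4 = -17*2²*4 = -17*4*4 = -68*4 = -272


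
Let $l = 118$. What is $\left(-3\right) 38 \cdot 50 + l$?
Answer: $-5582$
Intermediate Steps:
$\left(-3\right) 38 \cdot 50 + l = \left(-3\right) 38 \cdot 50 + 118 = \left(-114\right) 50 + 118 = -5700 + 118 = -5582$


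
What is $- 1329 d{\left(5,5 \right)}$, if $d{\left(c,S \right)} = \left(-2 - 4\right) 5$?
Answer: $39870$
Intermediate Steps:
$d{\left(c,S \right)} = -30$ ($d{\left(c,S \right)} = \left(-6\right) 5 = -30$)
$- 1329 d{\left(5,5 \right)} = \left(-1329\right) \left(-30\right) = 39870$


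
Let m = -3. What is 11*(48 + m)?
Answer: 495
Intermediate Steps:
11*(48 + m) = 11*(48 - 3) = 11*45 = 495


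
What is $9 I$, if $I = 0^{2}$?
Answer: $0$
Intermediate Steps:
$I = 0$
$9 I = 9 \cdot 0 = 0$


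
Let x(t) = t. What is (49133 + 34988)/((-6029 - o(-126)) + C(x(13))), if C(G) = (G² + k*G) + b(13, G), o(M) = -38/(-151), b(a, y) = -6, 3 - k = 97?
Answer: -12702271/1070326 ≈ -11.868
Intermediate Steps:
k = -94 (k = 3 - 1*97 = 3 - 97 = -94)
o(M) = 38/151 (o(M) = -38*(-1/151) = 38/151)
C(G) = -6 + G² - 94*G (C(G) = (G² - 94*G) - 6 = -6 + G² - 94*G)
(49133 + 34988)/((-6029 - o(-126)) + C(x(13))) = (49133 + 34988)/((-6029 - 1*38/151) + (-6 + 13² - 94*13)) = 84121/((-6029 - 38/151) + (-6 + 169 - 1222)) = 84121/(-910417/151 - 1059) = 84121/(-1070326/151) = 84121*(-151/1070326) = -12702271/1070326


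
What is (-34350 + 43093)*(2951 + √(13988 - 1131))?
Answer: 25800593 + 8743*√12857 ≈ 2.6792e+7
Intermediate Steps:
(-34350 + 43093)*(2951 + √(13988 - 1131)) = 8743*(2951 + √12857) = 25800593 + 8743*√12857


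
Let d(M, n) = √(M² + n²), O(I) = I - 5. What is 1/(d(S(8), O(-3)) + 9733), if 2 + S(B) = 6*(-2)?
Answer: 9733/94731029 - 2*√65/94731029 ≈ 0.00010257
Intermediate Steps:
O(I) = -5 + I
S(B) = -14 (S(B) = -2 + 6*(-2) = -2 - 12 = -14)
1/(d(S(8), O(-3)) + 9733) = 1/(√((-14)² + (-5 - 3)²) + 9733) = 1/(√(196 + (-8)²) + 9733) = 1/(√(196 + 64) + 9733) = 1/(√260 + 9733) = 1/(2*√65 + 9733) = 1/(9733 + 2*√65)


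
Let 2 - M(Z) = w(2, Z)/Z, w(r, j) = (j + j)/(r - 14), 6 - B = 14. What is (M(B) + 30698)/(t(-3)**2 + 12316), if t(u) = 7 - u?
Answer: 184201/74496 ≈ 2.4726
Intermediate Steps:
B = -8 (B = 6 - 1*14 = 6 - 14 = -8)
w(r, j) = 2*j/(-14 + r) (w(r, j) = (2*j)/(-14 + r) = 2*j/(-14 + r))
M(Z) = 13/6 (M(Z) = 2 - 2*Z/(-14 + 2)/Z = 2 - 2*Z/(-12)/Z = 2 - 2*Z*(-1/12)/Z = 2 - (-Z/6)/Z = 2 - 1*(-1/6) = 2 + 1/6 = 13/6)
(M(B) + 30698)/(t(-3)**2 + 12316) = (13/6 + 30698)/((7 - 1*(-3))**2 + 12316) = 184201/(6*((7 + 3)**2 + 12316)) = 184201/(6*(10**2 + 12316)) = 184201/(6*(100 + 12316)) = (184201/6)/12416 = (184201/6)*(1/12416) = 184201/74496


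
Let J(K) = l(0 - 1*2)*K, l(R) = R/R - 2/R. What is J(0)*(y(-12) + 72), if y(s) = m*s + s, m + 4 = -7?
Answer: 0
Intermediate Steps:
m = -11 (m = -4 - 7 = -11)
y(s) = -10*s (y(s) = -11*s + s = -10*s)
l(R) = 1 - 2/R
J(K) = 2*K (J(K) = ((-2 + (0 - 1*2))/(0 - 1*2))*K = ((-2 + (0 - 2))/(0 - 2))*K = ((-2 - 2)/(-2))*K = (-½*(-4))*K = 2*K)
J(0)*(y(-12) + 72) = (2*0)*(-10*(-12) + 72) = 0*(120 + 72) = 0*192 = 0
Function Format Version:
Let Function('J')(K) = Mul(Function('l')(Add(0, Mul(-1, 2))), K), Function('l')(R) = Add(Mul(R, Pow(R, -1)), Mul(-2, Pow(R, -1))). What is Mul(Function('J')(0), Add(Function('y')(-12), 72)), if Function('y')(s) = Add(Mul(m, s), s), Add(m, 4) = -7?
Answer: 0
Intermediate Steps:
m = -11 (m = Add(-4, -7) = -11)
Function('y')(s) = Mul(-10, s) (Function('y')(s) = Add(Mul(-11, s), s) = Mul(-10, s))
Function('l')(R) = Add(1, Mul(-2, Pow(R, -1)))
Function('J')(K) = Mul(2, K) (Function('J')(K) = Mul(Mul(Pow(Add(0, Mul(-1, 2)), -1), Add(-2, Add(0, Mul(-1, 2)))), K) = Mul(Mul(Pow(Add(0, -2), -1), Add(-2, Add(0, -2))), K) = Mul(Mul(Pow(-2, -1), Add(-2, -2)), K) = Mul(Mul(Rational(-1, 2), -4), K) = Mul(2, K))
Mul(Function('J')(0), Add(Function('y')(-12), 72)) = Mul(Mul(2, 0), Add(Mul(-10, -12), 72)) = Mul(0, Add(120, 72)) = Mul(0, 192) = 0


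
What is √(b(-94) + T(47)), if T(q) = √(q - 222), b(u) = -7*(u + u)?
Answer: √(1316 + 5*I*√7) ≈ 36.277 + 0.1823*I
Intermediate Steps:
b(u) = -14*u
T(q) = √(-222 + q)
√(b(-94) + T(47)) = √(-14*(-94) + √(-222 + 47)) = √(1316 + √(-175)) = √(1316 + 5*I*√7)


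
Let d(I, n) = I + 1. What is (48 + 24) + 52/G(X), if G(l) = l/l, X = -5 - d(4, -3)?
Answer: 124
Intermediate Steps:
d(I, n) = 1 + I
X = -10 (X = -5 - (1 + 4) = -5 - 1*5 = -5 - 5 = -10)
G(l) = 1
(48 + 24) + 52/G(X) = (48 + 24) + 52/1 = 72 + 1*52 = 72 + 52 = 124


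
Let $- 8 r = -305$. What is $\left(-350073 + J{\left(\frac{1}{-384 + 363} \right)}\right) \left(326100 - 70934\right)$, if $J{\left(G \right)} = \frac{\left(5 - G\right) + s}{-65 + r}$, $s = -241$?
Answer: $- \frac{80660011631506}{903} \approx -8.9325 \cdot 10^{10}$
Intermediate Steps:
$r = \frac{305}{8}$ ($r = \left(- \frac{1}{8}\right) \left(-305\right) = \frac{305}{8} \approx 38.125$)
$J{\left(G \right)} = \frac{1888}{215} + \frac{8 G}{215}$ ($J{\left(G \right)} = \frac{\left(5 - G\right) - 241}{-65 + \frac{305}{8}} = \frac{-236 - G}{- \frac{215}{8}} = \left(-236 - G\right) \left(- \frac{8}{215}\right) = \frac{1888}{215} + \frac{8 G}{215}$)
$\left(-350073 + J{\left(\frac{1}{-384 + 363} \right)}\right) \left(326100 - 70934\right) = \left(-350073 + \left(\frac{1888}{215} + \frac{8}{215 \left(-384 + 363\right)}\right)\right) \left(326100 - 70934\right) = \left(-350073 + \left(\frac{1888}{215} + \frac{8}{215 \left(-21\right)}\right)\right) 255166 = \left(-350073 + \left(\frac{1888}{215} + \frac{8}{215} \left(- \frac{1}{21}\right)\right)\right) 255166 = \left(-350073 + \left(\frac{1888}{215} - \frac{8}{4515}\right)\right) 255166 = \left(-350073 + \frac{7928}{903}\right) 255166 = \left(- \frac{316107991}{903}\right) 255166 = - \frac{80660011631506}{903}$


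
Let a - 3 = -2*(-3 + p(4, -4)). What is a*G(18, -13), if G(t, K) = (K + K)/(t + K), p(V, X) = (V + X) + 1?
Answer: -182/5 ≈ -36.400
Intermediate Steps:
p(V, X) = 1 + V + X
G(t, K) = 2*K/(K + t) (G(t, K) = (2*K)/(K + t) = 2*K/(K + t))
a = 7 (a = 3 - 2*(-3 + (1 + 4 - 4)) = 3 - 2*(-3 + 1) = 3 - 2*(-2) = 3 + 4 = 7)
a*G(18, -13) = 7*(2*(-13)/(-13 + 18)) = 7*(2*(-13)/5) = 7*(2*(-13)*(1/5)) = 7*(-26/5) = -182/5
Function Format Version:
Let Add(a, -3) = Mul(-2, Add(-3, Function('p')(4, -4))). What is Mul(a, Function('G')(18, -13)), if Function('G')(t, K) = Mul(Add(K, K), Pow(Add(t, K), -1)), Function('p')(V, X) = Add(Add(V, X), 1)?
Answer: Rational(-182, 5) ≈ -36.400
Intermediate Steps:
Function('p')(V, X) = Add(1, V, X)
Function('G')(t, K) = Mul(2, K, Pow(Add(K, t), -1)) (Function('G')(t, K) = Mul(Mul(2, K), Pow(Add(K, t), -1)) = Mul(2, K, Pow(Add(K, t), -1)))
a = 7 (a = Add(3, Mul(-2, Add(-3, Add(1, 4, -4)))) = Add(3, Mul(-2, Add(-3, 1))) = Add(3, Mul(-2, -2)) = Add(3, 4) = 7)
Mul(a, Function('G')(18, -13)) = Mul(7, Mul(2, -13, Pow(Add(-13, 18), -1))) = Mul(7, Mul(2, -13, Pow(5, -1))) = Mul(7, Mul(2, -13, Rational(1, 5))) = Mul(7, Rational(-26, 5)) = Rational(-182, 5)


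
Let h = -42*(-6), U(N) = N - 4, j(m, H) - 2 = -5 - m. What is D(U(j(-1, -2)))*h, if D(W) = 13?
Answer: 3276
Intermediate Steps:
j(m, H) = -3 - m (j(m, H) = 2 + (-5 - m) = -3 - m)
U(N) = -4 + N
h = 252
D(U(j(-1, -2)))*h = 13*252 = 3276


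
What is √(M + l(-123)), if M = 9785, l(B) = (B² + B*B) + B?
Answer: 4*√2495 ≈ 199.80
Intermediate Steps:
l(B) = B + 2*B² (l(B) = (B² + B²) + B = 2*B² + B = B + 2*B²)
√(M + l(-123)) = √(9785 - 123*(1 + 2*(-123))) = √(9785 - 123*(1 - 246)) = √(9785 - 123*(-245)) = √(9785 + 30135) = √39920 = 4*√2495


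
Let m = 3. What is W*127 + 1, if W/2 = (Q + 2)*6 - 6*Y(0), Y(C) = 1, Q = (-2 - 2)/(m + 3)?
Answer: 509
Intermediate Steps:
Q = -2/3 (Q = (-2 - 2)/(3 + 3) = -4/6 = -4*1/6 = -2/3 ≈ -0.66667)
W = 4 (W = 2*((-2/3 + 2)*6 - 6*1) = 2*((4/3)*6 - 6) = 2*(8 - 6) = 2*2 = 4)
W*127 + 1 = 4*127 + 1 = 508 + 1 = 509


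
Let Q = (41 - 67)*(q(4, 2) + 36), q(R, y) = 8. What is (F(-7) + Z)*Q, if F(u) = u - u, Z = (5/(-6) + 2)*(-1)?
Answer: 4004/3 ≈ 1334.7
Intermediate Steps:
Z = -7/6 (Z = (5*(-⅙) + 2)*(-1) = (-⅚ + 2)*(-1) = (7/6)*(-1) = -7/6 ≈ -1.1667)
F(u) = 0
Q = -1144 (Q = (41 - 67)*(8 + 36) = -26*44 = -1144)
(F(-7) + Z)*Q = (0 - 7/6)*(-1144) = -7/6*(-1144) = 4004/3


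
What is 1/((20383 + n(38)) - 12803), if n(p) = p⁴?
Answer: 1/2092716 ≈ 4.7785e-7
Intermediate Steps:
1/((20383 + n(38)) - 12803) = 1/((20383 + 38⁴) - 12803) = 1/((20383 + 2085136) - 12803) = 1/(2105519 - 12803) = 1/2092716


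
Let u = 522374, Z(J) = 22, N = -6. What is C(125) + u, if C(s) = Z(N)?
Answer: 522396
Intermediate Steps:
C(s) = 22
C(125) + u = 22 + 522374 = 522396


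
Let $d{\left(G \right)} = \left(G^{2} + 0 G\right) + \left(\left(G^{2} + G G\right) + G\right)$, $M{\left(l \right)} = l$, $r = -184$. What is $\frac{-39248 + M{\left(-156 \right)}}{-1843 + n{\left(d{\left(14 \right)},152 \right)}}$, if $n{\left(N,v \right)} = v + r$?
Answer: $\frac{39404}{1875} \approx 21.015$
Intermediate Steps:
$d{\left(G \right)} = G + 3 G^{2}$ ($d{\left(G \right)} = \left(G^{2} + 0\right) + \left(\left(G^{2} + G^{2}\right) + G\right) = G^{2} + \left(2 G^{2} + G\right) = G^{2} + \left(G + 2 G^{2}\right) = G + 3 G^{2}$)
$n{\left(N,v \right)} = -184 + v$ ($n{\left(N,v \right)} = v - 184 = -184 + v$)
$\frac{-39248 + M{\left(-156 \right)}}{-1843 + n{\left(d{\left(14 \right)},152 \right)}} = \frac{-39248 - 156}{-1843 + \left(-184 + 152\right)} = - \frac{39404}{-1843 - 32} = - \frac{39404}{-1875} = \left(-39404\right) \left(- \frac{1}{1875}\right) = \frac{39404}{1875}$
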